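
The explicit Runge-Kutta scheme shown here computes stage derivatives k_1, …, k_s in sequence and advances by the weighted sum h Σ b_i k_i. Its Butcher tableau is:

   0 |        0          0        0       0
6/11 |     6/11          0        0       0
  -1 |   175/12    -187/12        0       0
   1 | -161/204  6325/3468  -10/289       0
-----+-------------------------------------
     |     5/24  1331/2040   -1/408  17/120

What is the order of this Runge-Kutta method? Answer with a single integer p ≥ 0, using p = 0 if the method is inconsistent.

b = (5/24, 1331/2040, -1/408, 17/120)
c = (0, 6/11, -1, 1)
Ac = (0, 0, -17/2, 35/34)
Σ b_i: 5/24·1 + 1331/2040·1 + (-1/408)·1 + 17/120·1 = 1 ✓
b·c: 1331/2040·6/11 + (-1/408)·(-1) + 17/120·1 = 1/2 ✓
b·c²: 1331/2040·36/121 + (-1/408)·1 + 17/120·1 = 1/3 ✓
b·Ac: (-1/408)·(-17/2) + 17/120·35/34 = 1/6 ✓
b·c³: 1331/2040·216/1331 + (-1/408)·(-1) + 17/120·1 = 1/4 ✓
b·(c∘Ac): (-1/408)·17/2 + 17/120·35/34 = 1/8 ✓
b·Ac²: (-1/408)·(-51/11) + 17/120·95/187 = 1/12 ✓
b·A²c: 17/120·5/17 = 1/24 ✓; 4 stages ⇒ order 4.

4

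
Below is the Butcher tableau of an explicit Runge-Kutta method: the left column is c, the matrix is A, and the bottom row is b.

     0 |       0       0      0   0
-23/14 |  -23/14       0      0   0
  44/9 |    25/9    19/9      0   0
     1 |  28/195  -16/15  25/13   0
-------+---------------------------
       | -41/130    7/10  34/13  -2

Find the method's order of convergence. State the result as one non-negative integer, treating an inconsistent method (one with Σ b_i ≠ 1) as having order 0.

1

b = (-41/130, 7/10, 34/13, -2)
c = (0, -23/14, 44/9, 1)
Ac = (0, 0, -437/126, 45676/4095)
Σ b_i: (-41/130)·1 + 7/10·1 + 34/13·1 + (-2)·1 = 1 ✓
b·c: 7/10·(-23/14) + 34/13·44/9 + (-2)·1 = 22549/2340 ≠ 1/2 ⇒ order 1.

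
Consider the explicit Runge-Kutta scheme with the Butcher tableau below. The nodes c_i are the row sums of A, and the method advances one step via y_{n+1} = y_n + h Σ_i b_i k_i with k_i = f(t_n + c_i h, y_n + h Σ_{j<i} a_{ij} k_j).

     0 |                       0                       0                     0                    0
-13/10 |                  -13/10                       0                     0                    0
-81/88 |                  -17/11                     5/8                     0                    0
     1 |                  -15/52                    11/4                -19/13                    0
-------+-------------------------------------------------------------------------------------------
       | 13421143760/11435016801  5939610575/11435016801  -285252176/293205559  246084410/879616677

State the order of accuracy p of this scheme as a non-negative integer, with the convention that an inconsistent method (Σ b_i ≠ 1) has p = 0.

b = (13421143760/11435016801, 5939610575/11435016801, -285252176/293205559, 246084410/879616677)
c = (0, -13/10, -81/88, 1)
Ac = (0, 0, -13/16, -6377/2860)
Σ b_i: 13421143760/11435016801·1 + 5939610575/11435016801·1 + (-285252176/293205559)·1 + 246084410/879616677·1 = 1 ✓
b·c: 5939610575/11435016801·(-13/10) + (-285252176/293205559)·(-81/88) + 246084410/879616677·1 = 1/2 ✓
b·c²: 5939610575/11435016801·169/100 + (-285252176/293205559)·6561/7744 + 246084410/879616677·1 = 1/3 ✓
b·Ac: (-285252176/293205559)·(-13/16) + 246084410/879616677·(-6377/2860) = 1/6 ✓
b·c³: 5939610575/11435016801·(-2197/1000) + (-285252176/293205559)·(-531441/681472) + 246084410/879616677·1 = -53007827371/516041783840 ≠ 1/4 ⇒ order 3.
b·(c∘Ac): (-285252176/293205559)·1053/1408 + 246084410/879616677·(-6377/2860) = -9509547605/7036933416 ≠ 1/8
b·Ac²: (-285252176/293205559)·169/160 + 246084410/879616677·8580353/2516800 = -114284178841/1548125351520 ≠ 1/12
b·A²c: 246084410/879616677·19/16 = 2337801895/7036933416 ≠ 1/24

3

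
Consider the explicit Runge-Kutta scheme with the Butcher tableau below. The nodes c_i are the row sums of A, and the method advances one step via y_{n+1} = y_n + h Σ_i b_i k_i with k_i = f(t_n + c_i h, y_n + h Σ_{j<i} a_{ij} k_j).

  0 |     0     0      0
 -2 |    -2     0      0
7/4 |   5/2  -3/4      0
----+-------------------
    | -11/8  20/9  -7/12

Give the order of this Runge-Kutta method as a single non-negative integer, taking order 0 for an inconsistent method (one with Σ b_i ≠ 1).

0

b = (-11/8, 20/9, -7/12)
c = (0, -2, 7/4)
Ac = (0, 0, 3/2)
Σ b_i: (-11/8)·1 + 20/9·1 + (-7/12)·1 = 19/72 ≠ 1 ⇒ order 0.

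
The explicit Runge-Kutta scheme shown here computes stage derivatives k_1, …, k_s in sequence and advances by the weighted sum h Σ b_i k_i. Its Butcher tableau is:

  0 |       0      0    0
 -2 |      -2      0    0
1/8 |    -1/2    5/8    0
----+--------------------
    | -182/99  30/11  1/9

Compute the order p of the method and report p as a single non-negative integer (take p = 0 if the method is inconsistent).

1

b = (-182/99, 30/11, 1/9)
c = (0, -2, 1/8)
Ac = (0, 0, -5/4)
Σ b_i: (-182/99)·1 + 30/11·1 + 1/9·1 = 1 ✓
b·c: 30/11·(-2) + 1/9·1/8 = -4309/792 ≠ 1/2 ⇒ order 1.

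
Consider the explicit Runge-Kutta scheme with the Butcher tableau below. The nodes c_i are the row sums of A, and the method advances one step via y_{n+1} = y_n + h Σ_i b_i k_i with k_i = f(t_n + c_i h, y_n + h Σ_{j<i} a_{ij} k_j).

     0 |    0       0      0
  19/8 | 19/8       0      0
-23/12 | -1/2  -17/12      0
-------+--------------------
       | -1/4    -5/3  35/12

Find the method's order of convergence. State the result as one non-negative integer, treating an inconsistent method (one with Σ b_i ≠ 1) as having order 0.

1

b = (-1/4, -5/3, 35/12)
c = (0, 19/8, -23/12)
Ac = (0, 0, -323/96)
Σ b_i: (-1/4)·1 + (-5/3)·1 + 35/12·1 = 1 ✓
b·c: (-5/3)·19/8 + 35/12·(-23/12) = -1375/144 ≠ 1/2 ⇒ order 1.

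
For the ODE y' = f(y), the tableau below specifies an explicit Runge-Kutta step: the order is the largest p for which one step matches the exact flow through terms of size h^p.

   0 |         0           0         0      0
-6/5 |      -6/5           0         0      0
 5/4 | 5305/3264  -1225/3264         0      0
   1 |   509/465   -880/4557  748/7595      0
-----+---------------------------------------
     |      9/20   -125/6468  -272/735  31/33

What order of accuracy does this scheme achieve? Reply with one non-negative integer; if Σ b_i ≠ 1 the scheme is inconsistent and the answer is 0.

b = (9/20, -125/6468, -272/735, 31/33)
c = (0, -6/5, 5/4, 1)
Ac = (0, 0, 245/544, 11/31)
Σ b_i: 9/20·1 + (-125/6468)·1 + (-272/735)·1 + 31/33·1 = 1 ✓
b·c: (-125/6468)·(-6/5) + (-272/735)·5/4 + 31/33·1 = 1/2 ✓
b·c²: (-125/6468)·36/25 + (-272/735)·25/16 + 31/33·1 = 1/3 ✓
b·Ac: (-272/735)·245/544 + 31/33·11/31 = 1/6 ✓
b·c³: (-125/6468)·(-216/125) + (-272/735)·125/64 + 31/33·1 = 1/4 ✓
b·(c∘Ac): (-272/735)·1225/2176 + 31/33·11/31 = 1/8 ✓
b·Ac²: (-272/735)·(-147/272) + 31/33·(-77/620) = 1/12 ✓
b·A²c: 31/33·11/248 = 1/24 ✓; 4 stages ⇒ order 4.

4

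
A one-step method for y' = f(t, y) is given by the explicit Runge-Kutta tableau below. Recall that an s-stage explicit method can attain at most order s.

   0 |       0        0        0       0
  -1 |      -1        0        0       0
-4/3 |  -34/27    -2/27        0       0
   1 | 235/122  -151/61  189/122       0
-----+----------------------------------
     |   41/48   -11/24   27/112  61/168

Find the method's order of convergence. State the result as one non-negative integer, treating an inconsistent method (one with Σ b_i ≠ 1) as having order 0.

b = (41/48, -11/24, 27/112, 61/168)
c = (0, -1, -4/3, 1)
Ac = (0, 0, 2/27, 25/61)
Σ b_i: 41/48·1 + (-11/24)·1 + 27/112·1 + 61/168·1 = 1 ✓
b·c: (-11/24)·(-1) + 27/112·(-4/3) + 61/168·1 = 1/2 ✓
b·c²: (-11/24)·1 + 27/112·16/9 + 61/168·1 = 1/3 ✓
b·Ac: 27/112·2/27 + 61/168·25/61 = 1/6 ✓
b·c³: (-11/24)·(-1) + 27/112·(-64/27) + 61/168·1 = 1/4 ✓
b·(c∘Ac): 27/112·(-8/81) + 61/168·25/61 = 1/8 ✓
b·Ac²: 27/112·(-2/27) + 61/168·17/61 = 1/12 ✓
b·A²c: 61/168·7/61 = 1/24 ✓; 4 stages ⇒ order 4.

4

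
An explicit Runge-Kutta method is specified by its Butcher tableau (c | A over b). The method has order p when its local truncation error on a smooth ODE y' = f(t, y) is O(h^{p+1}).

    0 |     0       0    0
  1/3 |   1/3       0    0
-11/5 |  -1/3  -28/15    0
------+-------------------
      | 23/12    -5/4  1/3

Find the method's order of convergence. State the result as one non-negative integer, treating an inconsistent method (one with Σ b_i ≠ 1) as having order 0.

b = (23/12, -5/4, 1/3)
c = (0, 1/3, -11/5)
Ac = (0, 0, -28/45)
Σ b_i: 23/12·1 + (-5/4)·1 + 1/3·1 = 1 ✓
b·c: (-5/4)·1/3 + 1/3·(-11/5) = -23/20 ≠ 1/2 ⇒ order 1.

1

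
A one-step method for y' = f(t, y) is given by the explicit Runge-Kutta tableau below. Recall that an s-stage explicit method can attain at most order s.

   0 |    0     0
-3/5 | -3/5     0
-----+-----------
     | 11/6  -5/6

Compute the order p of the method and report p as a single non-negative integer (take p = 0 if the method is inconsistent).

b = (11/6, -5/6)
c = (0, -3/5)
Σ b_i: 11/6·1 + (-5/6)·1 = 1 ✓
b·c: (-5/6)·(-3/5) = 1/2 ✓; 2 stages ⇒ order 2.

2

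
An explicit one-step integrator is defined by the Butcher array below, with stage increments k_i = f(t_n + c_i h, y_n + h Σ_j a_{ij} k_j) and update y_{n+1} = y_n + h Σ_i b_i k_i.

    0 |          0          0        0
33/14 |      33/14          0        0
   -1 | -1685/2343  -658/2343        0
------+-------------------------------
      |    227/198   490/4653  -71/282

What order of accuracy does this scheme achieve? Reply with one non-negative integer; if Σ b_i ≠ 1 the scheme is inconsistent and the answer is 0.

b = (227/198, 490/4653, -71/282)
c = (0, 33/14, -1)
Ac = (0, 0, -47/71)
Σ b_i: 227/198·1 + 490/4653·1 + (-71/282)·1 = 1 ✓
b·c: 490/4653·33/14 + (-71/282)·(-1) = 1/2 ✓
b·c²: 490/4653·1089/196 + (-71/282)·1 = 1/3 ✓
b·Ac: (-71/282)·(-47/71) = 1/6 ✓; 3 stages ⇒ order 3.

3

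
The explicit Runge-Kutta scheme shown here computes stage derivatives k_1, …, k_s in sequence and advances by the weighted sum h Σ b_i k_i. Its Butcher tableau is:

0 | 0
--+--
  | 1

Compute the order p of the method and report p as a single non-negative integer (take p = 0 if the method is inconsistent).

b = (1)
c = (0)
Σ b_i: 1·1 = 1 ✓; 1 stage ⇒ order 1.

1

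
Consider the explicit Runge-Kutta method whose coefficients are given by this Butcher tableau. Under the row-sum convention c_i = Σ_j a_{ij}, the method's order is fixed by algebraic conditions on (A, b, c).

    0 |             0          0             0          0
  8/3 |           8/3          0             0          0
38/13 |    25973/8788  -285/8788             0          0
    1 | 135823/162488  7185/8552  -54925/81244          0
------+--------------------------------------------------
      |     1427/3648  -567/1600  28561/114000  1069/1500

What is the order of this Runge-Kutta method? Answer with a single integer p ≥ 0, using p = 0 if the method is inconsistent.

b = (1427/3648, -567/1600, 28561/114000, 1069/1500)
c = (0, 8/3, 38/13, 1)
Ac = (0, 0, -190/2197, 565/2138)
Σ b_i: 1427/3648·1 + (-567/1600)·1 + 28561/114000·1 + 1069/1500·1 = 1 ✓
b·c: (-567/1600)·8/3 + 28561/114000·38/13 + 1069/1500·1 = 1/2 ✓
b·c²: (-567/1600)·64/9 + 28561/114000·1444/169 + 1069/1500·1 = 1/3 ✓
b·Ac: 28561/114000·(-190/2197) + 1069/1500·565/2138 = 1/6 ✓
b·c³: (-567/1600)·512/27 + 28561/114000·54872/2197 + 1069/1500·1 = 1/4 ✓
b·(c∘Ac): 28561/114000·(-7220/28561) + 1069/1500·565/2138 = 1/8 ✓
b·Ac²: 28561/114000·(-1520/6591) + 1069/1500·635/3207 = 1/12 ✓
b·A²c: 1069/1500·125/2138 = 1/24 ✓; 4 stages ⇒ order 4.

4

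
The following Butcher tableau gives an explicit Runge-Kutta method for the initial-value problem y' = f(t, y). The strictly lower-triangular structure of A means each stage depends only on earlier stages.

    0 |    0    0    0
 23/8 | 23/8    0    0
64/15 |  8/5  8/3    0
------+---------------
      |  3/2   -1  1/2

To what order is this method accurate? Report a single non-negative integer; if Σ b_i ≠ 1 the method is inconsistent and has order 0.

1

b = (3/2, -1, 1/2)
c = (0, 23/8, 64/15)
Ac = (0, 0, 23/3)
Σ b_i: 3/2·1 + (-1)·1 + 1/2·1 = 1 ✓
b·c: (-1)·23/8 + 1/2·64/15 = -89/120 ≠ 1/2 ⇒ order 1.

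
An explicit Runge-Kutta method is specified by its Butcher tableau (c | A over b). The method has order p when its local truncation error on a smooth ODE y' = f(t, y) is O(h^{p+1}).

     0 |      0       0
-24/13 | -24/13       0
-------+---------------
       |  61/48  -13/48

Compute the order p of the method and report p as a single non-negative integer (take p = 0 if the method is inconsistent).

b = (61/48, -13/48)
c = (0, -24/13)
Σ b_i: 61/48·1 + (-13/48)·1 = 1 ✓
b·c: (-13/48)·(-24/13) = 1/2 ✓; 2 stages ⇒ order 2.

2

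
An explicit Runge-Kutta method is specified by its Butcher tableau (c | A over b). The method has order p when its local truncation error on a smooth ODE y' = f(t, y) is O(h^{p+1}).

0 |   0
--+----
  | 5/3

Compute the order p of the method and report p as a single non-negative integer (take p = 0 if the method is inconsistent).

b = (5/3)
c = (0)
Σ b_i: 5/3·1 = 5/3 ≠ 1 ⇒ order 0.

0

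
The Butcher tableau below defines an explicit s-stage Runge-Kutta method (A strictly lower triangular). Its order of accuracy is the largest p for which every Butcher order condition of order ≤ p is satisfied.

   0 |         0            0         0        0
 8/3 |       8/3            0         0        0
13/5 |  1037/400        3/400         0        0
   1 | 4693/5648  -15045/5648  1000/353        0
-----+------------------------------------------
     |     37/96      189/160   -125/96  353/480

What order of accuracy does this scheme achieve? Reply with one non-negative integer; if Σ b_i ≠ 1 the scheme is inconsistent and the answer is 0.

4

b = (37/96, 189/160, -125/96, 353/480)
c = (0, 8/3, 13/5, 1)
Ac = (0, 0, 1/50, 185/706)
Σ b_i: 37/96·1 + 189/160·1 + (-125/96)·1 + 353/480·1 = 1 ✓
b·c: 189/160·8/3 + (-125/96)·13/5 + 353/480·1 = 1/2 ✓
b·c²: 189/160·64/9 + (-125/96)·169/25 + 353/480·1 = 1/3 ✓
b·Ac: (-125/96)·1/50 + 353/480·185/706 = 1/6 ✓
b·c³: 189/160·512/27 + (-125/96)·2197/125 + 353/480·1 = 1/4 ✓
b·(c∘Ac): (-125/96)·13/250 + 353/480·185/706 = 1/8 ✓
b·Ac²: (-125/96)·4/75 + 353/480·220/1059 = 1/12 ✓
b·A²c: 353/480·20/353 = 1/24 ✓; 4 stages ⇒ order 4.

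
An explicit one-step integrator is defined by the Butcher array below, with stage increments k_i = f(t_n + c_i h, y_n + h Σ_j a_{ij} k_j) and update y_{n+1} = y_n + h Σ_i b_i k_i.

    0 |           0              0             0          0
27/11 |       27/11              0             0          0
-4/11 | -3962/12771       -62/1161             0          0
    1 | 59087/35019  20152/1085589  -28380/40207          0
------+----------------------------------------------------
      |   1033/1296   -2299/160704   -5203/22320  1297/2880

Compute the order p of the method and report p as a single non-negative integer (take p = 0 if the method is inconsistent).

b = (1033/1296, -2299/160704, -5203/22320, 1297/2880)
c = (0, 27/11, -4/11, 1)
Ac = (0, 0, -62/473, 392/1297)
Σ b_i: 1033/1296·1 + (-2299/160704)·1 + (-5203/22320)·1 + 1297/2880·1 = 1 ✓
b·c: (-2299/160704)·27/11 + (-5203/22320)·(-4/11) + 1297/2880·1 = 1/2 ✓
b·c²: (-2299/160704)·729/121 + (-5203/22320)·16/121 + 1297/2880·1 = 1/3 ✓
b·Ac: (-5203/22320)·(-62/473) + 1297/2880·392/1297 = 1/6 ✓
b·c³: (-2299/160704)·19683/1331 + (-5203/22320)·(-64/1331) + 1297/2880·1 = 1/4 ✓
b·(c∘Ac): (-5203/22320)·248/5203 + 1297/2880·392/1297 = 1/8 ✓
b·Ac²: (-5203/22320)·(-1674/5203) + 1297/2880·24/1297 = 1/12 ✓
b·A²c: 1297/2880·120/1297 = 1/24 ✓; 4 stages ⇒ order 4.

4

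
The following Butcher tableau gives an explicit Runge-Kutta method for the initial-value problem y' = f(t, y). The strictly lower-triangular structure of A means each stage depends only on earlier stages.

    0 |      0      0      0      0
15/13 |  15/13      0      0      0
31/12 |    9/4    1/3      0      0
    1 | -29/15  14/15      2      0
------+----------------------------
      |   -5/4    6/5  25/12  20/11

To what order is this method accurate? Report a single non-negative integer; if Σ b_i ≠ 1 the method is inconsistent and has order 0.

0

b = (-5/4, 6/5, 25/12, 20/11)
c = (0, 15/13, 31/12, 1)
Ac = (0, 0, 5/13, 487/78)
Σ b_i: (-5/4)·1 + 6/5·1 + 25/12·1 + 20/11·1 = 1271/330 ≠ 1 ⇒ order 0.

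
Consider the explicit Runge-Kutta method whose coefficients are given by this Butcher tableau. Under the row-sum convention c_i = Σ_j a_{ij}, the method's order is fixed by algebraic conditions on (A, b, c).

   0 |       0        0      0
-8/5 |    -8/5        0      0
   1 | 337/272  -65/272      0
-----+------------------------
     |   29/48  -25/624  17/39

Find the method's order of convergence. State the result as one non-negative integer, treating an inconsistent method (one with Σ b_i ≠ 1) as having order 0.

3

b = (29/48, -25/624, 17/39)
c = (0, -8/5, 1)
Ac = (0, 0, 13/34)
Σ b_i: 29/48·1 + (-25/624)·1 + 17/39·1 = 1 ✓
b·c: (-25/624)·(-8/5) + 17/39·1 = 1/2 ✓
b·c²: (-25/624)·64/25 + 17/39·1 = 1/3 ✓
b·Ac: 17/39·13/34 = 1/6 ✓; 3 stages ⇒ order 3.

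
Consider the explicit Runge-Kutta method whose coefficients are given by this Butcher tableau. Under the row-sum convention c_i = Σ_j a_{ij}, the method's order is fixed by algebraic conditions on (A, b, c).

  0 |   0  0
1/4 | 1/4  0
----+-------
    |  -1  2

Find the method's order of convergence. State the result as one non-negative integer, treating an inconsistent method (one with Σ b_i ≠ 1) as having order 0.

b = (-1, 2)
c = (0, 1/4)
Σ b_i: (-1)·1 + 2·1 = 1 ✓
b·c: 2·1/4 = 1/2 ✓; 2 stages ⇒ order 2.

2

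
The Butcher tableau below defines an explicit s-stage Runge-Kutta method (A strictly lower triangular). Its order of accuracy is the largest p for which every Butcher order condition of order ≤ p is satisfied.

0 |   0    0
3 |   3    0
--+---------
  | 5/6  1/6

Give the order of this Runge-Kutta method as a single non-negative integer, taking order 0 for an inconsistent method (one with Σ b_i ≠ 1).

2

b = (5/6, 1/6)
c = (0, 3)
Σ b_i: 5/6·1 + 1/6·1 = 1 ✓
b·c: 1/6·3 = 1/2 ✓; 2 stages ⇒ order 2.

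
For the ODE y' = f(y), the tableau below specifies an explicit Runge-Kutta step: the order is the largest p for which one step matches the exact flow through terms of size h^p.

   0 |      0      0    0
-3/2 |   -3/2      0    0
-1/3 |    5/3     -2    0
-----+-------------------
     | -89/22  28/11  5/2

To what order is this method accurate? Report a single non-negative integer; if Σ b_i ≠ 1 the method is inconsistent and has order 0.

1

b = (-89/22, 28/11, 5/2)
c = (0, -3/2, -1/3)
Ac = (0, 0, 3)
Σ b_i: (-89/22)·1 + 28/11·1 + 5/2·1 = 1 ✓
b·c: 28/11·(-3/2) + 5/2·(-1/3) = -307/66 ≠ 1/2 ⇒ order 1.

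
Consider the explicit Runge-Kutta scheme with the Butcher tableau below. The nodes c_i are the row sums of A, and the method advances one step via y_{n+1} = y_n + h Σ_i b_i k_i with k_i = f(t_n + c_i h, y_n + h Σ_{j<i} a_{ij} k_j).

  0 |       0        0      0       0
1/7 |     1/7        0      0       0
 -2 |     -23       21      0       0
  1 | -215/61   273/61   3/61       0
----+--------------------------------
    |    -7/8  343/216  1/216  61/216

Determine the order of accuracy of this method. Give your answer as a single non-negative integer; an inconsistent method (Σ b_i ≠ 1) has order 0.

b = (-7/8, 343/216, 1/216, 61/216)
c = (0, 1/7, -2, 1)
Ac = (0, 0, 3, 33/61)
Σ b_i: (-7/8)·1 + 343/216·1 + 1/216·1 + 61/216·1 = 1 ✓
b·c: 343/216·1/7 + 1/216·(-2) + 61/216·1 = 1/2 ✓
b·c²: 343/216·1/49 + 1/216·4 + 61/216·1 = 1/3 ✓
b·Ac: 1/216·3 + 61/216·33/61 = 1/6 ✓
b·c³: 343/216·1/343 + 1/216·(-8) + 61/216·1 = 1/4 ✓
b·(c∘Ac): 1/216·(-6) + 61/216·33/61 = 1/8 ✓
b·Ac²: 1/216·3/7 + 61/216·123/427 = 1/12 ✓
b·A²c: 61/216·9/61 = 1/24 ✓; 4 stages ⇒ order 4.

4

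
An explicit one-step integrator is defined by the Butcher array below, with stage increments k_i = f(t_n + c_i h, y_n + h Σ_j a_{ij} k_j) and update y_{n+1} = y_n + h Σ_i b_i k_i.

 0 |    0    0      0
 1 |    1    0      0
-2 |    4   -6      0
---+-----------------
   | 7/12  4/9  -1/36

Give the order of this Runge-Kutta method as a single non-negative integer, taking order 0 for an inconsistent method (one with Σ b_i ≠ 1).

b = (7/12, 4/9, -1/36)
c = (0, 1, -2)
Ac = (0, 0, -6)
Σ b_i: 7/12·1 + 4/9·1 + (-1/36)·1 = 1 ✓
b·c: 4/9·1 + (-1/36)·(-2) = 1/2 ✓
b·c²: 4/9·1 + (-1/36)·4 = 1/3 ✓
b·Ac: (-1/36)·(-6) = 1/6 ✓; 3 stages ⇒ order 3.

3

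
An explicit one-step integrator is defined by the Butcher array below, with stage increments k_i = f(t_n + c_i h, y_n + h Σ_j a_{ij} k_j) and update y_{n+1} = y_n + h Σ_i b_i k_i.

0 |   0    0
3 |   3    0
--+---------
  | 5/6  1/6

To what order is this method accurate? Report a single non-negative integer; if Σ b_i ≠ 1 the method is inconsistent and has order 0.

b = (5/6, 1/6)
c = (0, 3)
Σ b_i: 5/6·1 + 1/6·1 = 1 ✓
b·c: 1/6·3 = 1/2 ✓; 2 stages ⇒ order 2.

2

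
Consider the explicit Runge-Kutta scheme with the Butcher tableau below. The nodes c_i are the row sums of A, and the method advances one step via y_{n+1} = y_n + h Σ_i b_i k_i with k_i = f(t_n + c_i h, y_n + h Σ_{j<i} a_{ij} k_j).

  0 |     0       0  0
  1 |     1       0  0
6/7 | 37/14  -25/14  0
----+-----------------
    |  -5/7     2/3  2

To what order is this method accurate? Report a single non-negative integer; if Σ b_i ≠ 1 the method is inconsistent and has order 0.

b = (-5/7, 2/3, 2)
c = (0, 1, 6/7)
Ac = (0, 0, -25/14)
Σ b_i: (-5/7)·1 + 2/3·1 + 2·1 = 41/21 ≠ 1 ⇒ order 0.

0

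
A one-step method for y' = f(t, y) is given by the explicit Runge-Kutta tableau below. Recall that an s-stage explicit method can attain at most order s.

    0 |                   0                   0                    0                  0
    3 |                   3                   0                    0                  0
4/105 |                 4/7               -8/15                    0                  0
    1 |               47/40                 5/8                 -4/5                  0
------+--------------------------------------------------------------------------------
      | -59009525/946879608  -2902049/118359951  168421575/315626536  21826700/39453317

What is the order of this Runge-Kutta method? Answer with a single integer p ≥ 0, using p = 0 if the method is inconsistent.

b = (-59009525/946879608, -2902049/118359951, 168421575/315626536, 21826700/39453317)
c = (0, 3, 4/105, 1)
Ac = (0, 0, -8/5, 7747/4200)
Σ b_i: (-59009525/946879608)·1 + (-2902049/118359951)·1 + 168421575/315626536·1 + 21826700/39453317·1 = 1 ✓
b·c: (-2902049/118359951)·3 + 168421575/315626536·4/105 + 21826700/39453317·1 = 1/2 ✓
b·c²: (-2902049/118359951)·9 + 168421575/315626536·16/11025 + 21826700/39453317·1 = 1/3 ✓
b·Ac: 168421575/315626536·(-8/5) + 21826700/39453317·7747/4200 = 1/6 ✓
b·c³: (-2902049/118359951)·27 + 168421575/315626536·64/1157625 + 21826700/39453317·1 = -193075969/1775399265 ≠ 1/4 ⇒ order 3.
b·(c∘Ac): 168421575/315626536·(-32/525) + 21826700/39453317·7747/4200 = 233859935/236719902 ≠ 1/8
b·Ac²: 168421575/315626536·(-24/5) + 21826700/39453317·2480113/441000 = 13669048103/24855589710 ≠ 1/12
b·A²c: 21826700/39453317·32/25 = 27938176/39453317 ≠ 1/24

3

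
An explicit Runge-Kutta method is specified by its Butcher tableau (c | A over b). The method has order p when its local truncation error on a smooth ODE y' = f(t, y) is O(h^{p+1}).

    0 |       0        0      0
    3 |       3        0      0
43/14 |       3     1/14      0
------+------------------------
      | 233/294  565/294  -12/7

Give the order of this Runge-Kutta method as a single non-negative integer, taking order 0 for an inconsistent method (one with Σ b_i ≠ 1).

2

b = (233/294, 565/294, -12/7)
c = (0, 3, 43/14)
Ac = (0, 0, 3/14)
Σ b_i: 233/294·1 + 565/294·1 + (-12/7)·1 = 1 ✓
b·c: 565/294·3 + (-12/7)·43/14 = 1/2 ✓
b·c²: 565/294·9 + (-12/7)·1849/196 = 771/686 ≠ 1/3 ⇒ order 2.
b·Ac: (-12/7)·3/14 = -18/49 ≠ 1/6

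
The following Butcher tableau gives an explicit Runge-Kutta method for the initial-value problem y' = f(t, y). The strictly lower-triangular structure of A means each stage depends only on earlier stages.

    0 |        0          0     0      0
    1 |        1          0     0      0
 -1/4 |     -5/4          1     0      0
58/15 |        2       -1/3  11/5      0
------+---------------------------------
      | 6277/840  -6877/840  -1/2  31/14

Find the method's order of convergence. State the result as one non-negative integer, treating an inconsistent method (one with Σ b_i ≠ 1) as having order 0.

b = (6277/840, -6877/840, -1/2, 31/14)
c = (0, 1, -1/4, 58/15)
Ac = (0, 0, 1, -53/60)
Σ b_i: 6277/840·1 + (-6877/840)·1 + (-1/2)·1 + 31/14·1 = 1 ✓
b·c: (-6877/840)·1 + (-1/2)·(-1/4) + 31/14·58/15 = 1/2 ✓
b·c²: (-6877/840)·1 + (-1/2)·1/16 + 31/14·3364/225 = 1254349/50400 ≠ 1/3 ⇒ order 2.
b·Ac: (-1/2)·1 + 31/14·(-53/60) = -2063/840 ≠ 1/6

2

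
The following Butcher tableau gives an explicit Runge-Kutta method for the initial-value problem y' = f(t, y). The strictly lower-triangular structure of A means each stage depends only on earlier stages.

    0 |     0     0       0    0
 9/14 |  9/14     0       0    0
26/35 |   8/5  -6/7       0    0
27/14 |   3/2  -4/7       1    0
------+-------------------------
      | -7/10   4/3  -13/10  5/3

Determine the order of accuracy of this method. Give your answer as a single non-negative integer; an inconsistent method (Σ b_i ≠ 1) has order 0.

b = (-7/10, 4/3, -13/10, 5/3)
c = (0, 9/14, 26/35, 27/14)
Ac = (0, 0, -27/49, 92/245)
Σ b_i: (-7/10)·1 + 4/3·1 + (-13/10)·1 + 5/3·1 = 1 ✓
b·c: 4/3·9/14 + (-13/10)·26/35 + 5/3·27/14 = 1087/350 ≠ 1/2 ⇒ order 1.

1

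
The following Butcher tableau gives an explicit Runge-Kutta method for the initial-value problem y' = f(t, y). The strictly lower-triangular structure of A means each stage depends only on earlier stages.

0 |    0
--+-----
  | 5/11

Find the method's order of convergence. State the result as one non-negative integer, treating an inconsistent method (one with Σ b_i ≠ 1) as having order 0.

0

b = (5/11)
c = (0)
Σ b_i: 5/11·1 = 5/11 ≠ 1 ⇒ order 0.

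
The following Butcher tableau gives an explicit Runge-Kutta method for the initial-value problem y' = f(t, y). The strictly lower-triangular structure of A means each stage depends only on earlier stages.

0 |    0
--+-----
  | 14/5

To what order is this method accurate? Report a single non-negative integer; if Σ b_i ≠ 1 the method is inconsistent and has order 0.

0

b = (14/5)
c = (0)
Σ b_i: 14/5·1 = 14/5 ≠ 1 ⇒ order 0.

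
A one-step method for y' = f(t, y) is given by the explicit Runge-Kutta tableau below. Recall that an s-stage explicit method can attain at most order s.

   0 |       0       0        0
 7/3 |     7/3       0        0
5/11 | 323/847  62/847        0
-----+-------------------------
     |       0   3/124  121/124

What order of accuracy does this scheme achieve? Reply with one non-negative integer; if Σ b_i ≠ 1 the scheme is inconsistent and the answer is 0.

3

b = (0, 3/124, 121/124)
c = (0, 7/3, 5/11)
Ac = (0, 0, 62/363)
Σ b_i: 3/124·1 + 121/124·1 = 1 ✓
b·c: 3/124·7/3 + 121/124·5/11 = 1/2 ✓
b·c²: 3/124·49/9 + 121/124·25/121 = 1/3 ✓
b·Ac: 121/124·62/363 = 1/6 ✓; 3 stages ⇒ order 3.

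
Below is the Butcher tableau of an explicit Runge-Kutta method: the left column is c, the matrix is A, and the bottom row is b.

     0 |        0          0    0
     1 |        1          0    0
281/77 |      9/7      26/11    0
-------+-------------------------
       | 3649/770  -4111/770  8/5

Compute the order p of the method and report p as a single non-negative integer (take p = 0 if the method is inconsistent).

2

b = (3649/770, -4111/770, 8/5)
c = (0, 1, 281/77)
Ac = (0, 0, 26/11)
Σ b_i: 3649/770·1 + (-4111/770)·1 + 8/5·1 = 1 ✓
b·c: (-4111/770)·1 + 8/5·281/77 = 1/2 ✓
b·c²: (-4111/770)·1 + 8/5·78961/5929 = 946829/59290 ≠ 1/3 ⇒ order 2.
b·Ac: 8/5·26/11 = 208/55 ≠ 1/6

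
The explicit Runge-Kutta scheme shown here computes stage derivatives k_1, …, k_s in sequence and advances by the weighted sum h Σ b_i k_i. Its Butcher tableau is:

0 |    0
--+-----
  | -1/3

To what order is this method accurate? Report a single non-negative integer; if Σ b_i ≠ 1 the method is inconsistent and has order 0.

0

b = (-1/3)
c = (0)
Σ b_i: (-1/3)·1 = -1/3 ≠ 1 ⇒ order 0.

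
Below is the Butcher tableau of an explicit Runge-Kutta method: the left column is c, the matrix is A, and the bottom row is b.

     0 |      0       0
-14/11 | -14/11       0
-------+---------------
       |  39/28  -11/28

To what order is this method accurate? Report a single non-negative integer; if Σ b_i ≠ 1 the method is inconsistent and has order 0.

2

b = (39/28, -11/28)
c = (0, -14/11)
Σ b_i: 39/28·1 + (-11/28)·1 = 1 ✓
b·c: (-11/28)·(-14/11) = 1/2 ✓; 2 stages ⇒ order 2.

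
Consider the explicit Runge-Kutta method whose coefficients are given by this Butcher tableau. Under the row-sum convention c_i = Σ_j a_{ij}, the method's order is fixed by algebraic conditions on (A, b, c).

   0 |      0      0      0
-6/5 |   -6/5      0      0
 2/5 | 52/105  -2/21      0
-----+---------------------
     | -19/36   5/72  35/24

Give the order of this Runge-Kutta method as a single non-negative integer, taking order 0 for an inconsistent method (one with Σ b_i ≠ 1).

b = (-19/36, 5/72, 35/24)
c = (0, -6/5, 2/5)
Ac = (0, 0, 4/35)
Σ b_i: (-19/36)·1 + 5/72·1 + 35/24·1 = 1 ✓
b·c: 5/72·(-6/5) + 35/24·2/5 = 1/2 ✓
b·c²: 5/72·36/25 + 35/24·4/25 = 1/3 ✓
b·Ac: 35/24·4/35 = 1/6 ✓; 3 stages ⇒ order 3.

3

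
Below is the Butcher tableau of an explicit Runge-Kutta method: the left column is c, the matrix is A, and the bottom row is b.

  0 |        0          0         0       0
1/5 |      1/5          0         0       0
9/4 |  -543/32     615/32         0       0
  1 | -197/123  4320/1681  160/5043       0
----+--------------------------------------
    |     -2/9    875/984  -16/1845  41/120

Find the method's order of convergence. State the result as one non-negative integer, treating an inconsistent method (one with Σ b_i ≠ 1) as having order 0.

4

b = (-2/9, 875/984, -16/1845, 41/120)
c = (0, 1/5, 9/4, 1)
Ac = (0, 0, 123/32, 24/41)
Σ b_i: (-2/9)·1 + 875/984·1 + (-16/1845)·1 + 41/120·1 = 1 ✓
b·c: 875/984·1/5 + (-16/1845)·9/4 + 41/120·1 = 1/2 ✓
b·c²: 875/984·1/25 + (-16/1845)·81/16 + 41/120·1 = 1/3 ✓
b·Ac: (-16/1845)·123/32 + 41/120·24/41 = 1/6 ✓
b·c³: 875/984·1/125 + (-16/1845)·729/64 + 41/120·1 = 1/4 ✓
b·(c∘Ac): (-16/1845)·1107/128 + 41/120·24/41 = 1/8 ✓
b·Ac²: (-16/1845)·123/160 + 41/120·54/205 = 1/12 ✓
b·A²c: 41/120·5/41 = 1/24 ✓; 4 stages ⇒ order 4.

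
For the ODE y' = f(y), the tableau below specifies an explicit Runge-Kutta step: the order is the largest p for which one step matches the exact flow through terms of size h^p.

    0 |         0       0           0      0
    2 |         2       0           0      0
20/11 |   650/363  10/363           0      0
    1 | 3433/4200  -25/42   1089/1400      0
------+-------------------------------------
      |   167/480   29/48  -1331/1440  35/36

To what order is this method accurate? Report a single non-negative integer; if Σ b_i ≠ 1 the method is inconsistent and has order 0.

b = (167/480, 29/48, -1331/1440, 35/36)
c = (0, 2, 20/11, 1)
Ac = (0, 0, 20/363, 47/210)
Σ b_i: 167/480·1 + 29/48·1 + (-1331/1440)·1 + 35/36·1 = 1 ✓
b·c: 29/48·2 + (-1331/1440)·20/11 + 35/36·1 = 1/2 ✓
b·c²: 29/48·4 + (-1331/1440)·400/121 + 35/36·1 = 1/3 ✓
b·Ac: (-1331/1440)·20/363 + 35/36·47/210 = 1/6 ✓
b·c³: 29/48·8 + (-1331/1440)·8000/1331 + 35/36·1 = 1/4 ✓
b·(c∘Ac): (-1331/1440)·400/3993 + 35/36·47/210 = 1/8 ✓
b·Ac²: (-1331/1440)·40/363 + 35/36·4/21 = 1/12 ✓
b·A²c: 35/36·3/70 = 1/24 ✓; 4 stages ⇒ order 4.

4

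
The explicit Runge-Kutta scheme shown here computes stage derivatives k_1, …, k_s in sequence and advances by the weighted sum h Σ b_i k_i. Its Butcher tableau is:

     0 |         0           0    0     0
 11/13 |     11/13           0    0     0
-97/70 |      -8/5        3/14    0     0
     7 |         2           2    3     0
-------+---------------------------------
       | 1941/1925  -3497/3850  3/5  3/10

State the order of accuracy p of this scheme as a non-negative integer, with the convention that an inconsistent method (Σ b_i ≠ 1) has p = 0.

2

b = (1941/1925, -3497/3850, 3/5, 3/10)
c = (0, 11/13, -97/70, 7)
Ac = (0, 0, 33/182, -2243/910)
Σ b_i: 1941/1925·1 + (-3497/3850)·1 + 3/5·1 + 3/10·1 = 1 ✓
b·c: (-3497/3850)·11/13 + 3/5·(-97/70) + 3/10·7 = 1/2 ✓
b·c²: (-3497/3850)·121/169 + 3/5·9409/4900 + 3/10·49 = 4841771/318500 ≠ 1/3 ⇒ order 2.
b·Ac: 3/5·33/182 + 3/10·(-2243/910) = -5739/9100 ≠ 1/6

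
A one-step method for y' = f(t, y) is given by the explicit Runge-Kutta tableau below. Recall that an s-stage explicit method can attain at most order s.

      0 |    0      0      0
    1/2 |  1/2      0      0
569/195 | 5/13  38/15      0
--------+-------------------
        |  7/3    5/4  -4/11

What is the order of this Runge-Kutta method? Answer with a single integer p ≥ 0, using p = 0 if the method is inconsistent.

b = (7/3, 5/4, -4/11)
c = (0, 1/2, 569/195)
Ac = (0, 0, 19/15)
Σ b_i: 7/3·1 + 5/4·1 + (-4/11)·1 = 425/132 ≠ 1 ⇒ order 0.

0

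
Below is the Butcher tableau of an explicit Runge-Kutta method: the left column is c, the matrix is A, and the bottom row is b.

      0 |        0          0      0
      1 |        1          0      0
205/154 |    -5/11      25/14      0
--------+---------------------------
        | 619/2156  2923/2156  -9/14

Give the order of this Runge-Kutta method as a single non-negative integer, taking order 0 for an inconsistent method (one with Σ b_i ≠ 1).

b = (619/2156, 2923/2156, -9/14)
c = (0, 1, 205/154)
Ac = (0, 0, 25/14)
Σ b_i: 619/2156·1 + 2923/2156·1 + (-9/14)·1 = 1 ✓
b·c: 2923/2156·1 + (-9/14)·205/154 = 1/2 ✓
b·c²: 2923/2156·1 + (-9/14)·42025/23716 = 71917/332024 ≠ 1/3 ⇒ order 2.
b·Ac: (-9/14)·25/14 = -225/196 ≠ 1/6

2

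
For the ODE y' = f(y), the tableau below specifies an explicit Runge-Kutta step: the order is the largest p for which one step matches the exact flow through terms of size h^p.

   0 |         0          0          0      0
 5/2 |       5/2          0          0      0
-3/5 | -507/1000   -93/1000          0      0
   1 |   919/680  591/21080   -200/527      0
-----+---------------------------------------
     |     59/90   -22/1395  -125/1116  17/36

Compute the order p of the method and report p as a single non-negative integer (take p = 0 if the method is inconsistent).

4

b = (59/90, -22/1395, -125/1116, 17/36)
c = (0, 5/2, -3/5, 1)
Ac = (0, 0, -93/400, 81/272)
Σ b_i: 59/90·1 + (-22/1395)·1 + (-125/1116)·1 + 17/36·1 = 1 ✓
b·c: (-22/1395)·5/2 + (-125/1116)·(-3/5) + 17/36·1 = 1/2 ✓
b·c²: (-22/1395)·25/4 + (-125/1116)·9/25 + 17/36·1 = 1/3 ✓
b·Ac: (-125/1116)·(-93/400) + 17/36·81/272 = 1/6 ✓
b·c³: (-22/1395)·125/8 + (-125/1116)·(-27/125) + 17/36·1 = 1/4 ✓
b·(c∘Ac): (-125/1116)·279/2000 + 17/36·81/272 = 1/8 ✓
b·Ac²: (-125/1116)·(-93/160) + 17/36·21/544 = 1/12 ✓
b·A²c: 17/36·3/34 = 1/24 ✓; 4 stages ⇒ order 4.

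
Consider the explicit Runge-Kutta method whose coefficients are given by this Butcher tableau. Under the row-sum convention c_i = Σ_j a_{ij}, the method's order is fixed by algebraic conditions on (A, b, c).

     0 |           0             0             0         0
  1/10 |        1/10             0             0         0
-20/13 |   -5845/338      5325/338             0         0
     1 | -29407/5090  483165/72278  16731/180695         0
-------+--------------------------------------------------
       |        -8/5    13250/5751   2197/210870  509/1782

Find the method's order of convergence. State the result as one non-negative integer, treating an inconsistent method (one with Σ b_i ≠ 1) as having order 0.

4

b = (-8/5, 13250/5751, 2197/210870, 509/1782)
c = (0, 1/10, -20/13, 1)
Ac = (0, 0, 1065/676, 1071/2036)
Σ b_i: (-8/5)·1 + 13250/5751·1 + 2197/210870·1 + 509/1782·1 = 1 ✓
b·c: 13250/5751·1/10 + 2197/210870·(-20/13) + 509/1782·1 = 1/2 ✓
b·c²: 13250/5751·1/100 + 2197/210870·400/169 + 509/1782·1 = 1/3 ✓
b·Ac: 2197/210870·1065/676 + 509/1782·1071/2036 = 1/6 ✓
b·c³: 13250/5751·1/1000 + 2197/210870·(-8000/2197) + 509/1782·1 = 1/4 ✓
b·(c∘Ac): 2197/210870·(-5325/2197) + 509/1782·1071/2036 = 1/8 ✓
b·Ac²: 2197/210870·213/1352 + 509/1782·5823/20360 = 1/12 ✓
b·A²c: 509/1782·297/2036 = 1/24 ✓; 4 stages ⇒ order 4.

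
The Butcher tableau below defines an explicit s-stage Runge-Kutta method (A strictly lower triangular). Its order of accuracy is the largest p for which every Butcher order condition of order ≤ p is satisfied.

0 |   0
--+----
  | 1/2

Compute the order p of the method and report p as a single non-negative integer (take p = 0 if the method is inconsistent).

b = (1/2)
c = (0)
Σ b_i: 1/2·1 = 1/2 ≠ 1 ⇒ order 0.

0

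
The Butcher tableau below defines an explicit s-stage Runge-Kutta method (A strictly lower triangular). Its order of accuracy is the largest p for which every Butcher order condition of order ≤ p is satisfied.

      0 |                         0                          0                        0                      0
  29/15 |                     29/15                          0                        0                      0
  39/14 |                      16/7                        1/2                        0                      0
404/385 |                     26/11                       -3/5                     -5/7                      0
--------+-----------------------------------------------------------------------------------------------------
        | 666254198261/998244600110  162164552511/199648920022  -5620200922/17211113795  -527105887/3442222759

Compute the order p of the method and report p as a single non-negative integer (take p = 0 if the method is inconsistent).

b = (666254198261/998244600110, 162164552511/199648920022, -5620200922/17211113795, -527105887/3442222759)
c = (0, 29/15, 39/14, 404/385)
Ac = (0, 0, 29/30, -7717/2450)
Σ b_i: 666254198261/998244600110·1 + 162164552511/199648920022·1 + (-5620200922/17211113795)·1 + (-527105887/3442222759)·1 = 1 ✓
b·c: 162164552511/199648920022·29/15 + (-5620200922/17211113795)·39/14 + (-527105887/3442222759)·404/385 = 1/2 ✓
b·c²: 162164552511/199648920022·841/225 + (-5620200922/17211113795)·1521/196 + (-527105887/3442222759)·163216/148225 = 1/3 ✓
b·Ac: (-5620200922/17211113795)·29/30 + (-527105887/3442222759)·(-7717/2450) = 1/6 ✓
b·c³: 162164552511/199648920022·24389/3375 + (-5620200922/17211113795)·59319/2744 + (-527105887/3442222759)·65939264/57066625 = -1629843769908119/1192730185993500 ≠ 1/4 ⇒ order 3.
b·(c∘Ac): (-5620200922/17211113795)·377/140 + (-527105887/3442222759)·(-1558834/471625) = -2248168948741/6023889828250 ≠ 1/8
b·Ac²: (-5620200922/17211113795)·841/450 + (-527105887/3442222759)·(-4005727/514500) = 2523989235199/4337200676340 ≠ 1/12
b·A²c: (-527105887/3442222759)·(-29/42) = 2183724389/20653336554 ≠ 1/24

3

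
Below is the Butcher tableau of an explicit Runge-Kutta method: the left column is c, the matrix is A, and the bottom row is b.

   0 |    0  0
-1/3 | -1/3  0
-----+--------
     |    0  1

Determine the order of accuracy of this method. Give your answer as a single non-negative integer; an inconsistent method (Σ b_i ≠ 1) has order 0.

1

b = (0, 1)
c = (0, -1/3)
Σ b_i: 1·1 = 1 ✓
b·c: 1·(-1/3) = -1/3 ≠ 1/2 ⇒ order 1.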